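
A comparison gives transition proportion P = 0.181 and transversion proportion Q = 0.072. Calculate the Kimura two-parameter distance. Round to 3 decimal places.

0.323

Under the Kimura two-parameter model, d = −½ ln(1 − 2P − Q) − ¼ ln(1 − 2Q).
1 − 2P − Q = 0.566, giving −½ ln(0.566) = 0.284581.
1 − 2Q = 0.856, giving −¼ ln(0.856) = 0.038871.
d = 0.284581 + 0.038871 = 0.323452.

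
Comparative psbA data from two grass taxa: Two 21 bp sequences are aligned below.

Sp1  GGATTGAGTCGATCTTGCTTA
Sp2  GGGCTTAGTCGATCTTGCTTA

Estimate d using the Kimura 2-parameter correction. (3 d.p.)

0.161

Of 21 sites, 2 differences are transitions and 1 are transversions, so P = 2/21 ≈ 0.095238 and Q = 1/21 ≈ 0.047619.
Under the Kimura two-parameter model, d = −½ ln(1 − 2P − Q) − ¼ ln(1 − 2Q).
1 − 2P − Q = 0.761905, giving −½ ln(0.761905) = 0.135967.
1 − 2Q = 0.904762, giving −¼ ln(0.904762) = 0.025021.
d = 0.135967 + 0.025021 = 0.160988.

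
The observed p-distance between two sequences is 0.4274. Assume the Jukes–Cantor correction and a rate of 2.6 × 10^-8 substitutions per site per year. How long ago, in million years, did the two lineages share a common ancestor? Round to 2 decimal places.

d = −(3/4) ln(1 − 4p/3) = −0.75 ln(1 − 0.569867) = −0.75 ln(0.430133)
  = −0.75 × (-0.843661) = 0.632746 substitutions/site.
Under a molecular clock d = 2μt, so t = d/(2μ) = 0.632746 / (2 × 2.6 × 10^-8) = 12.17 million years.

12.17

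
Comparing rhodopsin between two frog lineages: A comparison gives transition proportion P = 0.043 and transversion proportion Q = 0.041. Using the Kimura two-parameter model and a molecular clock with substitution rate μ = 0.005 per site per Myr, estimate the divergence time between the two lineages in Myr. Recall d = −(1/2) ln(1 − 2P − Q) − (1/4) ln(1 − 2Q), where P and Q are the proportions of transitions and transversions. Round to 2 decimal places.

8.93

Under the Kimura two-parameter model, d = −½ ln(1 − 2P − Q) − ¼ ln(1 − 2Q).
1 − 2P − Q = 0.873, giving −½ ln(0.873) = 0.067910.
1 − 2Q = 0.918, giving −¼ ln(0.918) = 0.021389.
d = 0.067910 + 0.021389 = 0.089299.
Under a molecular clock d = 2μt, so t = d/(2μ) = 0.089299 / (2 × 0.005) = 8.93 Myr.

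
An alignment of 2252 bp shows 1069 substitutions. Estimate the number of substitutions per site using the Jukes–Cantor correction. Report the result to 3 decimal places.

p = 1069/2252 ≈ 0.474689.
d = −(3/4) ln(1 − 4p/3) = −0.75 ln(1 − 0.632919) = −0.75 ln(0.367081)
  = −0.75 × (-1.002173) = 0.751630 substitutions/site.

0.752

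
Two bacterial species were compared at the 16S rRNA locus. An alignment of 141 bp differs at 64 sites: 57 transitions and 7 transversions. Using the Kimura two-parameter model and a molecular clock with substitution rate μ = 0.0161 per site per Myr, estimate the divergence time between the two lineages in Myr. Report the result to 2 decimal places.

31.14

P = 57/141 ≈ 0.404255 and Q = 7/141 ≈ 0.049645.
Under the Kimura two-parameter model, d = −½ ln(1 − 2P − Q) − ¼ ln(1 − 2Q).
1 − 2P − Q = 0.141845, giving −½ ln(0.141845) = 0.976510.
1 − 2Q = 0.90071, giving −¼ ln(0.90071) = 0.026143.
d = 0.976510 + 0.026143 = 1.002653.
Under a molecular clock d = 2μt, so t = d/(2μ) = 1.002653 / (2 × 0.0161) = 31.14 Myr.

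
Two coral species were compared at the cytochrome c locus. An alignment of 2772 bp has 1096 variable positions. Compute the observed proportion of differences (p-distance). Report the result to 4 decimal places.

0.3954

p = 1096/2772 = 0.395382… ≈ 0.3954 (to 4 d.p.).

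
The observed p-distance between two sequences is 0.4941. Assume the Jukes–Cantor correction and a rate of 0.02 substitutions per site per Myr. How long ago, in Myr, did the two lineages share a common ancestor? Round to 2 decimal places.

20.16

d = −(3/4) ln(1 − 4p/3) = −0.75 ln(1 − 0.6588) = −0.75 ln(0.3412)
  = −0.75 × (-1.075286) = 0.806465 substitutions/site.
Under a molecular clock d = 2μt, so t = d/(2μ) = 0.806465 / (2 × 0.02) = 20.16 Myr.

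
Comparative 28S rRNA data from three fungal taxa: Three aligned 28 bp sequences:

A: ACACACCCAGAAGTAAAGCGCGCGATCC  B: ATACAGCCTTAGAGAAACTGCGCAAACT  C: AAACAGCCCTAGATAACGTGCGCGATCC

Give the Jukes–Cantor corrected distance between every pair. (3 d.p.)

d(A,B) = 0.635, d(A,C) = 0.360, d(B,C) = 0.360

A–B: 12/28 sites differ → p ≈ 0.428571, d = −0.75 ln(1 − 0.571428) = 0.635472 ≈ 0.635.
A–C: 8/28 sites differ → p ≈ 0.285714, d = −0.75 ln(1 − 0.380952) = 0.359679 ≈ 0.360.
B–C: 8/28 sites differ → p ≈ 0.285714, d = −0.75 ln(1 − 0.380952) = 0.359679 ≈ 0.360.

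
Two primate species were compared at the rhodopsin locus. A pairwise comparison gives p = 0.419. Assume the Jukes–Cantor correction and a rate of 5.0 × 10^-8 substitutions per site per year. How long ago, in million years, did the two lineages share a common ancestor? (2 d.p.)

d = −(3/4) ln(1 − 4p/3) = −0.75 ln(1 − 0.558667) = −0.75 ln(0.441333)
  = −0.75 × (-0.817956) = 0.613467 substitutions/site.
Under a molecular clock d = 2μt, so t = d/(2μ) = 0.613467 / (2 × 5.0 × 10^-8) = 6.13 million years.

6.13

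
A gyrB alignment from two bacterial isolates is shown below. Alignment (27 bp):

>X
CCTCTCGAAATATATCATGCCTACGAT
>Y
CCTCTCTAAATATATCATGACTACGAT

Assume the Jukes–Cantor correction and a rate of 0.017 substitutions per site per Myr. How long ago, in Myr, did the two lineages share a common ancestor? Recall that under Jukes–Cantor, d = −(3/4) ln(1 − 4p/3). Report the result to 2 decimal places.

The sequences differ at 2 of 27 sites (7, 20), so p = 2/27 ≈ 0.074074.
d = −(3/4) ln(1 − 4p/3) = −0.75 ln(1 − 0.098765) = −0.75 ln(0.901235)
  = −0.75 × (-0.103989) = 0.077992 substitutions/site.
Under a molecular clock d = 2μt, so t = d/(2μ) = 0.077992 / (2 × 0.017) = 2.29 Myr.

2.29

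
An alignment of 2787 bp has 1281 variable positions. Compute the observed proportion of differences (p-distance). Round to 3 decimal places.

0.460

p = 1281/2787 = 0.459634… ≈ 0.460 (to 3 d.p.).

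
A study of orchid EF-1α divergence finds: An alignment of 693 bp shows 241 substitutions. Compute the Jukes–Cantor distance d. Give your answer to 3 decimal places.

0.467

p = 241/693 ≈ 0.347763.
d = −(3/4) ln(1 − 4p/3) = −0.75 ln(1 − 0.463684) = −0.75 ln(0.536316)
  = −0.75 × (-0.623032) = 0.467274 substitutions/site.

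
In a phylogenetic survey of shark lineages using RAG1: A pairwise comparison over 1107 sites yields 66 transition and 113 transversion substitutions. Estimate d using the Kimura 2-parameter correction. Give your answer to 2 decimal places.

0.18

P = 66/1107 ≈ 0.059621 and Q = 113/1107 ≈ 0.102078.
Under the Kimura two-parameter model, d = −½ ln(1 − 2P − Q) − ¼ ln(1 − 2Q).
1 − 2P − Q = 0.77868, giving −½ ln(0.77868) = 0.125078.
1 − 2Q = 0.795844, giving −¼ ln(0.795844) = 0.057088.
d = 0.125078 + 0.057088 = 0.182166.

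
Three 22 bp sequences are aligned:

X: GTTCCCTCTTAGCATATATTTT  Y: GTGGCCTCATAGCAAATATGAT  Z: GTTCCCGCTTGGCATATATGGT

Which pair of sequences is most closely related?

X–Y: 6/22 differ, p = 0.273, d = 0.339.
X–Z: 4/22 differ, p = 0.182, d = 0.208.
Y–Z: 7/22 differ, p = 0.318, d = 0.414.
The smallest distance is between X and Z.

X and Z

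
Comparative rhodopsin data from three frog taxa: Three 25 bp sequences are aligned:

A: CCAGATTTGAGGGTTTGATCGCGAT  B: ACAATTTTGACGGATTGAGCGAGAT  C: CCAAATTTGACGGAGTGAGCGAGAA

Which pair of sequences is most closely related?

A–B: 7/25 differ, p = 0.280, d = 0.351.
A–C: 7/25 differ, p = 0.280, d = 0.351.
B–C: 4/25 differ, p = 0.160, d = 0.180.
The smallest distance is between B and C.

B and C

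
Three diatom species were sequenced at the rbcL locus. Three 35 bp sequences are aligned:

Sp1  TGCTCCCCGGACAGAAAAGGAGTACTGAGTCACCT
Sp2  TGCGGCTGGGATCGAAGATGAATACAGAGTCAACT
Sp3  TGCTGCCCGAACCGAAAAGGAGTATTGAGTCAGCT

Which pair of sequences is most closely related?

Sp1–Sp2: 11/35 differ, p = 0.314, d = 0.407.
Sp1–Sp3: 5/35 differ, p = 0.143, d = 0.158.
Sp2–Sp3: 11/35 differ, p = 0.314, d = 0.407.
The smallest distance is between Sp1 and Sp3.

Sp1 and Sp3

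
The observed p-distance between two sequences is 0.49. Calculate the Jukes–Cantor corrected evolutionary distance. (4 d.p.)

0.7945

d = −(3/4) ln(1 − 4p/3) = −0.75 ln(1 − 0.653333) = −0.75 ln(0.346667)
  = −0.75 × (-1.059391) = 0.794543 substitutions/site.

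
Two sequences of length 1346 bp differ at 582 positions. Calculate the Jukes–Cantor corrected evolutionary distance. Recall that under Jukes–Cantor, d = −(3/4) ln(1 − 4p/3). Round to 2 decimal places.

0.64

p = 582/1346 ≈ 0.432392.
d = −(3/4) ln(1 − 4p/3) = −0.75 ln(1 − 0.576523) = −0.75 ln(0.423477)
  = −0.75 × (-0.859256) = 0.644442 substitutions/site.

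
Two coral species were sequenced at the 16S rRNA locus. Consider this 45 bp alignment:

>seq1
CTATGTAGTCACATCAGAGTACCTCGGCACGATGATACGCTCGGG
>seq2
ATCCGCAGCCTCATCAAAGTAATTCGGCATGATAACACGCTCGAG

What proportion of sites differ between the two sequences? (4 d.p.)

The sequences differ at 13 of 45 positions.
p = 13/45 = 0.288888… ≈ 0.2889 (to 4 d.p.).

0.2889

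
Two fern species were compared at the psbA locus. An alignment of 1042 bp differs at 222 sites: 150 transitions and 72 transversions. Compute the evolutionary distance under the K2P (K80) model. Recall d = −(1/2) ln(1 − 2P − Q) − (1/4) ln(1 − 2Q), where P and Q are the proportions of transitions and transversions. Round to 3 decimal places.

P = 150/1042 ≈ 0.143954 and Q = 72/1042 ≈ 0.069098.
Under the Kimura two-parameter model, d = −½ ln(1 − 2P − Q) − ¼ ln(1 − 2Q).
1 − 2P − Q = 0.642994, giving −½ ln(0.642994) = 0.220810.
1 − 2Q = 0.861804, giving −¼ ln(0.861804) = 0.037182.
d = 0.220810 + 0.037182 = 0.257992.

0.258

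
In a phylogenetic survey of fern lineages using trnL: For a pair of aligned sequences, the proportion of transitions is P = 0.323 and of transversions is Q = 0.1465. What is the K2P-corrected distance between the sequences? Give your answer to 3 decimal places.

0.873

Under the Kimura two-parameter model, d = −½ ln(1 − 2P − Q) − ¼ ln(1 − 2Q).
1 − 2P − Q = 0.2075, giving −½ ln(0.2075) = 0.786312.
1 − 2Q = 0.707, giving −¼ ln(0.707) = 0.086681.
d = 0.786312 + 0.086681 = 0.872993.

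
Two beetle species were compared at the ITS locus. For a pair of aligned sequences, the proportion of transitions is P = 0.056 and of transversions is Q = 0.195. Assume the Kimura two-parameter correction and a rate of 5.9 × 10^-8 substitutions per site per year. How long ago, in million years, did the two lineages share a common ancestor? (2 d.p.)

2.60

Under the Kimura two-parameter model, d = −½ ln(1 − 2P − Q) − ¼ ln(1 − 2Q).
1 − 2P − Q = 0.693, giving −½ ln(0.693) = 0.183363.
1 − 2Q = 0.61, giving −¼ ln(0.61) = 0.123574.
d = 0.183363 + 0.123574 = 0.306937.
Under a molecular clock d = 2μt, so t = d/(2μ) = 0.306937 / (2 × 5.9 × 10^-8) = 2.60 million years.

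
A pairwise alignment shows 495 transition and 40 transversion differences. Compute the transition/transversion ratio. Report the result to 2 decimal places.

12.38

R = 495/40 = 12.375 ≈ 12.38 (to 2 d.p.).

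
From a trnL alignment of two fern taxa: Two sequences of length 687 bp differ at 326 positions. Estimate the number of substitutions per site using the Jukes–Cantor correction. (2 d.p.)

0.75

p = 326/687 ≈ 0.474527.
d = −(3/4) ln(1 − 4p/3) = −0.75 ln(1 − 0.632703) = −0.75 ln(0.367297)
  = −0.75 × (-1.001584) = 0.751188 substitutions/site.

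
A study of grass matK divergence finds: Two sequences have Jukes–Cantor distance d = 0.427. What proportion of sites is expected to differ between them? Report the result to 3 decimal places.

0.326

p = (3/4)(1 − e^(−4d/3)) = 0.75 × (1 − e^(-0.569333)) = 0.75 × (1 − 0.565903) = 0.325573.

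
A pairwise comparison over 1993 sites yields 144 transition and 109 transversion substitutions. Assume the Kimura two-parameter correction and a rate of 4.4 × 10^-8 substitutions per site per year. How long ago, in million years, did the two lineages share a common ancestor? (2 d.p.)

1.59

P = 144/1993 ≈ 0.072253 and Q = 109/1993 ≈ 0.054691.
Under the Kimura two-parameter model, d = −½ ln(1 − 2P − Q) − ¼ ln(1 − 2Q).
1 − 2P − Q = 0.800803, giving −½ ln(0.800803) = 0.111070.
1 − 2Q = 0.890618, giving −¼ ln(0.890618) = 0.028960.
d = 0.111070 + 0.028960 = 0.140030.
Under a molecular clock d = 2μt, so t = d/(2μ) = 0.140030 / (2 × 4.4 × 10^-8) = 1.59 million years.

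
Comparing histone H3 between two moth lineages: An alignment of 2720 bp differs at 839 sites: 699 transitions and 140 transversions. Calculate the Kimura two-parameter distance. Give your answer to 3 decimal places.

0.444

P = 699/2720 ≈ 0.256985 and Q = 140/2720 ≈ 0.051471.
Under the Kimura two-parameter model, d = −½ ln(1 − 2P − Q) − ¼ ln(1 − 2Q).
1 − 2P − Q = 0.434559, giving −½ ln(0.434559) = 0.416712.
1 − 2Q = 0.897058, giving −¼ ln(0.897058) = 0.027159.
d = 0.416712 + 0.027159 = 0.443871.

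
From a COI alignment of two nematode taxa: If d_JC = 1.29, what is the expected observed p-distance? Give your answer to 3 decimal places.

0.616

p = (3/4)(1 − e^(−4d/3)) = 0.75 × (1 − e^(-1.72)) = 0.75 × (1 − 0.179066) = 0.615701.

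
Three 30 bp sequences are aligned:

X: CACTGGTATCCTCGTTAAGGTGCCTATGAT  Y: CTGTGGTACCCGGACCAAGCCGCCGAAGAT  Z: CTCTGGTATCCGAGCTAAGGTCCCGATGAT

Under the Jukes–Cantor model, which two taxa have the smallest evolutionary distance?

X and Z

X–Y: 12/30 differ, p = 0.400, d = 0.572.
X–Z: 6/30 differ, p = 0.200, d = 0.233.
Y–Z: 9/30 differ, p = 0.300, d = 0.383.
The smallest distance is between X and Z.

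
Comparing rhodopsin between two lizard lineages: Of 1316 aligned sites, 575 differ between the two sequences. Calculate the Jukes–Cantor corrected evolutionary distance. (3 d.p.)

p = 575/1316 ≈ 0.43693.
d = −(3/4) ln(1 − 4p/3) = −0.75 ln(1 − 0.582573) = −0.75 ln(0.417427)
  = −0.75 × (-0.873646) = 0.655235 substitutions/site.

0.655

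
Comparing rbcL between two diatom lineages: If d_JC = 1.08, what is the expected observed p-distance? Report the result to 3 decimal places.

p = (3/4)(1 − e^(−4d/3)) = 0.75 × (1 − e^(-1.44)) = 0.75 × (1 − 0.236928) = 0.572304.

0.572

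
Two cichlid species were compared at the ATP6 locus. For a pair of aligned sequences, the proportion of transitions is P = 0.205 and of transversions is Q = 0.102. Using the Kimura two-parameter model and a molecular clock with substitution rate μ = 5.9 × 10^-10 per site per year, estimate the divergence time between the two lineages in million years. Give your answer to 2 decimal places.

Under the Kimura two-parameter model, d = −½ ln(1 − 2P − Q) − ¼ ln(1 − 2Q).
1 − 2P − Q = 0.488, giving −½ ln(0.488) = 0.358720.
1 − 2Q = 0.796, giving −¼ ln(0.796) = 0.057039.
d = 0.358720 + 0.057039 = 0.415759.
Under a molecular clock d = 2μt, so t = d/(2μ) = 0.415759 / (2 × 5.9 × 10^-10) = 352.34 million years.

352.34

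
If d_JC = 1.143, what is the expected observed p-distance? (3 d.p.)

0.587

p = (3/4)(1 − e^(−4d/3)) = 0.75 × (1 − e^(-1.524)) = 0.75 × (1 − 0.217839) = 0.586621.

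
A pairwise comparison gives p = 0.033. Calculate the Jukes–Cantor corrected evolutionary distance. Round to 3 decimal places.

d = −(3/4) ln(1 − 4p/3) = −0.75 ln(1 − 0.044) = −0.75 ln(0.956)
  = −0.75 × (-0.044997) = 0.033748 substitutions/site.

0.034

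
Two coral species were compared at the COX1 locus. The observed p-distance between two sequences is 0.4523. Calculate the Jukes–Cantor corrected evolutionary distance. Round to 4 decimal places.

0.6930

d = −(3/4) ln(1 − 4p/3) = −0.75 ln(1 − 0.603067) = −0.75 ln(0.396933)
  = −0.75 × (-0.923988) = 0.692991 substitutions/site.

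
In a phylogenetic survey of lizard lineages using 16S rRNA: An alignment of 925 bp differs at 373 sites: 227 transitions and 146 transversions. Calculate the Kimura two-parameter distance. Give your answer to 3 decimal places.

0.618

P = 227/925 ≈ 0.245405 and Q = 146/925 ≈ 0.157838.
Under the Kimura two-parameter model, d = −½ ln(1 − 2P − Q) − ¼ ln(1 − 2Q).
1 − 2P − Q = 0.351352, giving −½ ln(0.351352) = 0.522983.
1 − 2Q = 0.684324, giving −¼ ln(0.684324) = 0.094831.
d = 0.522983 + 0.094831 = 0.617814.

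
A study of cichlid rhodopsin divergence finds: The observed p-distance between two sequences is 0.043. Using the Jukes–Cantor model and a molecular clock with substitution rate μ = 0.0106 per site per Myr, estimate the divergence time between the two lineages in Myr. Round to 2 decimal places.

2.09

d = −(3/4) ln(1 − 4p/3) = −0.75 ln(1 − 0.057333) = −0.75 ln(0.942667)
  = −0.75 × (-0.059042) = 0.044282 substitutions/site.
Under a molecular clock d = 2μt, so t = d/(2μ) = 0.044282 / (2 × 0.0106) = 2.09 Myr.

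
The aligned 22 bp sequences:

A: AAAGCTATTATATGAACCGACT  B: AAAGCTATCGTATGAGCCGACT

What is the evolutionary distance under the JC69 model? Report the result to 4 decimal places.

The sequences differ at 3 of 22 sites (9, 10, 16), so p = 3/22 ≈ 0.136364.
d = −(3/4) ln(1 − 4p/3) = −0.75 ln(1 − 0.181819) = −0.75 ln(0.818181)
  = −0.75 × (-0.200672) = 0.150504 substitutions/site.

0.1505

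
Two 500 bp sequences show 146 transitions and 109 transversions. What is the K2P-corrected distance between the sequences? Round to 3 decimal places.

0.953

P = 146/500 = 0.292 and Q = 109/500 = 0.218.
Under the Kimura two-parameter model, d = −½ ln(1 − 2P − Q) − ¼ ln(1 − 2Q).
1 − 2P − Q = 0.198, giving −½ ln(0.198) = 0.809744.
1 − 2Q = 0.564, giving −¼ ln(0.564) = 0.143175.
d = 0.809744 + 0.143175 = 0.952919.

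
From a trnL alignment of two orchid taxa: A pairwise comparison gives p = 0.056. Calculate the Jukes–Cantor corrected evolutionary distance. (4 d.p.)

0.0582

d = −(3/4) ln(1 − 4p/3) = −0.75 ln(1 − 0.074667) = −0.75 ln(0.925333)
  = −0.75 × (-0.077602) = 0.058202 substitutions/site.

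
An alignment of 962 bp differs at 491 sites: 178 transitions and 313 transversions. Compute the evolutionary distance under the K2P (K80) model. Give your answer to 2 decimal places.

0.86

P = 178/962 ≈ 0.185031 and Q = 313/962 ≈ 0.325364.
Under the Kimura two-parameter model, d = −½ ln(1 − 2P − Q) − ¼ ln(1 − 2Q).
1 − 2P − Q = 0.304574, giving −½ ln(0.304574) = 0.594421.
1 − 2Q = 0.349272, giving −¼ ln(0.349272) = 0.262976.
d = 0.594421 + 0.262976 = 0.857397.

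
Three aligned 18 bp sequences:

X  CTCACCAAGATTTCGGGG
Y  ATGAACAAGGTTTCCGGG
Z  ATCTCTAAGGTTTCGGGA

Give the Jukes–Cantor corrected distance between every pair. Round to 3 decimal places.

X–Y: 5/18 sites differ → p ≈ 0.277778, d = −0.75 ln(1 − 0.370371) = 0.346968 ≈ 0.347.
X–Z: 5/18 sites differ → p ≈ 0.277778, d = −0.75 ln(1 − 0.370371) = 0.346968 ≈ 0.347.
Y–Z: 6/18 sites differ → p ≈ 0.333333, d = −0.75 ln(1 − 0.444444) = 0.440839 ≈ 0.441.

d(X,Y) = 0.347, d(X,Z) = 0.347, d(Y,Z) = 0.441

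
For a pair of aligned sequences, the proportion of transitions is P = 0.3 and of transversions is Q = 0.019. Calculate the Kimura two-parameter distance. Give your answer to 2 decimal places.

0.49

Under the Kimura two-parameter model, d = −½ ln(1 − 2P − Q) − ¼ ln(1 − 2Q).
1 − 2P − Q = 0.381, giving −½ ln(0.381) = 0.482478.
1 − 2Q = 0.962, giving −¼ ln(0.962) = 0.009685.
d = 0.482478 + 0.009685 = 0.492163.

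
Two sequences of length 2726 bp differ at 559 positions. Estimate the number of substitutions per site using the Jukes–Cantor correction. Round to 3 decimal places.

0.240

p = 559/2726 ≈ 0.205062.
d = −(3/4) ln(1 − 4p/3) = −0.75 ln(1 − 0.273416) = −0.75 ln(0.726584)
  = −0.75 × (-0.319401) = 0.239551 substitutions/site.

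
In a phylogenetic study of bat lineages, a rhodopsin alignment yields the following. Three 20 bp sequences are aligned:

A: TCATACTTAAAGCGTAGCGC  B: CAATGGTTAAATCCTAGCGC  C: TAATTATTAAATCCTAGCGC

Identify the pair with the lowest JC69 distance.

A–B: 6/20 differ, p = 0.300, d = 0.383.
A–C: 5/20 differ, p = 0.250, d = 0.304.
B–C: 3/20 differ, p = 0.150, d = 0.167.
The smallest distance is between B and C.

B and C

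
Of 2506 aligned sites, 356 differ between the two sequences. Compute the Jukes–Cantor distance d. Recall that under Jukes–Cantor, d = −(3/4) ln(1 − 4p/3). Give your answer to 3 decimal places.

p = 356/2506 ≈ 0.142059.
d = −(3/4) ln(1 − 4p/3) = −0.75 ln(1 − 0.189412) = −0.75 ln(0.810588)
  = −0.75 × (-0.209995) = 0.157496 substitutions/site.

0.157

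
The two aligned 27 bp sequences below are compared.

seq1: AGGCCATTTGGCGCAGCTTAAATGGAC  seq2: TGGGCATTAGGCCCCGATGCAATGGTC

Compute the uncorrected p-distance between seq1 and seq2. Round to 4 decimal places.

0.3333

The sequences differ at 9 of 27 positions (sites 1, 4, 9, 13, 15, 17, 19, 20, 26).
p = 9/27 = 0.333333… ≈ 0.3333 (to 4 d.p.).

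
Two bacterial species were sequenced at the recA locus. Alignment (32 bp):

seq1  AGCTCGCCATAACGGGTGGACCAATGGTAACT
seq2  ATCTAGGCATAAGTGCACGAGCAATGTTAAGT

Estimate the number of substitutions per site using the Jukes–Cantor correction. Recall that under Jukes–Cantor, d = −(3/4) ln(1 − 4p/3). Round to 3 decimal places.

The sequences differ at 11 of 32 sites, so p = 11/32 = 0.34375.
d = −(3/4) ln(1 − 4p/3) = −0.75 ln(1 − 0.458333) = −0.75 ln(0.541667)
  = −0.75 × (-0.613104) = 0.459828 substitutions/site.

0.460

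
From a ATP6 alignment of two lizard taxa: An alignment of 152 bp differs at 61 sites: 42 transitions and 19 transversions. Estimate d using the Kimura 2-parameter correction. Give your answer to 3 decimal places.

0.638

P = 42/152 ≈ 0.276316 and Q = 19/152 = 0.125.
Under the Kimura two-parameter model, d = −½ ln(1 − 2P − Q) − ¼ ln(1 − 2Q).
1 − 2P − Q = 0.322368, giving −½ ln(0.322368) = 0.566031.
1 − 2Q = 0.75, giving −¼ ln(0.75) = 0.071921.
d = 0.566031 + 0.071921 = 0.637952.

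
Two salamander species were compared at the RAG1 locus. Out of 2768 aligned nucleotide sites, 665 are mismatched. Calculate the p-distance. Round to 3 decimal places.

0.240

p = 665/2768 = 0.240245… ≈ 0.240 (to 3 d.p.).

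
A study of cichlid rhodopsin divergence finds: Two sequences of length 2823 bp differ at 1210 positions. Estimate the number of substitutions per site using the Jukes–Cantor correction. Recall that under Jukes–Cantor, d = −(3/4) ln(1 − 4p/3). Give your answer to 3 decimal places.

p = 1210/2823 ≈ 0.428622.
d = −(3/4) ln(1 − 4p/3) = −0.75 ln(1 − 0.571496) = −0.75 ln(0.428504)
  = −0.75 × (-0.847455) = 0.635591 substitutions/site.

0.636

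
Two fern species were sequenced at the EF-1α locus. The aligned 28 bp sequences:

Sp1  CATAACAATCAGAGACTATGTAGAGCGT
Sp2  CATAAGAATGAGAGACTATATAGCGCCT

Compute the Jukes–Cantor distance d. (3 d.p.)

The sequences differ at 5 of 28 sites (6, 10, 20, 24, 27), so p = 5/28 ≈ 0.178571.
d = −(3/4) ln(1 − 4p/3) = −0.75 ln(1 − 0.238095) = −0.75 ln(0.761905)
  = −0.75 × (-0.271933) = 0.203950 substitutions/site.

0.204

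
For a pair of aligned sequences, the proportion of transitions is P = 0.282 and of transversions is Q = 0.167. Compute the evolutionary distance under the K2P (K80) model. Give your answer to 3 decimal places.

Under the Kimura two-parameter model, d = −½ ln(1 − 2P − Q) − ¼ ln(1 − 2Q).
1 − 2P − Q = 0.269, giving −½ ln(0.269) = 0.656522.
1 − 2Q = 0.666, giving −¼ ln(0.666) = 0.101616.
d = 0.656522 + 0.101616 = 0.758138.

0.758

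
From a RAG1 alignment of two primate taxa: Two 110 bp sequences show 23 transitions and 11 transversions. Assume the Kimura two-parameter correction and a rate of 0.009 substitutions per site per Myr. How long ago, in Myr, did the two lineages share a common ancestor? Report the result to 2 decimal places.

23.38

P = 23/110 ≈ 0.209091 and Q = 11/110 = 0.1.
Under the Kimura two-parameter model, d = −½ ln(1 − 2P − Q) − ¼ ln(1 − 2Q).
1 − 2P − Q = 0.481818, giving −½ ln(0.481818) = 0.365094.
1 − 2Q = 0.8, giving −¼ ln(0.8) = 0.055786.
d = 0.365094 + 0.055786 = 0.420880.
Under a molecular clock d = 2μt, so t = d/(2μ) = 0.420880 / (2 × 0.009) = 23.38 Myr.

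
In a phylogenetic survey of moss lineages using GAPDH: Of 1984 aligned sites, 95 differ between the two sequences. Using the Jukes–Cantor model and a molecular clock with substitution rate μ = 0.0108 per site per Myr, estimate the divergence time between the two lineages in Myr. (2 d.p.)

p = 95/1984 ≈ 0.047883.
d = −(3/4) ln(1 − 4p/3) = −0.75 ln(1 − 0.063844) = −0.75 ln(0.936156)
  = −0.75 × (-0.065973) = 0.049480 substitutions/site.
Under a molecular clock d = 2μt, so t = d/(2μ) = 0.049480 / (2 × 0.0108) = 2.29 Myr.

2.29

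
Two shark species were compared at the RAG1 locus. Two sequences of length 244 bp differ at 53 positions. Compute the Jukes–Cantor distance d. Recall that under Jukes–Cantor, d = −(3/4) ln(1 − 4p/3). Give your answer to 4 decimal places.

p = 53/244 ≈ 0.217213.
d = −(3/4) ln(1 − 4p/3) = −0.75 ln(1 − 0.289617) = −0.75 ln(0.710383)
  = −0.75 × (-0.341951) = 0.256463 substitutions/site.

0.2565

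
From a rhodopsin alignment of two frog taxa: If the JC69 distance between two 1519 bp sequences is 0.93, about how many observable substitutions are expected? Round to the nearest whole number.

810

Invert JC69: p = (3/4)(1 − e^(−4d/3)) = 0.75 × (1 − e^(-1.24)) = 0.75 × (1 − 0.289384) = 0.532962.
Expected differing sites = pL ≈ 0.532962 × 1519 = 809.569278 ≈ 810.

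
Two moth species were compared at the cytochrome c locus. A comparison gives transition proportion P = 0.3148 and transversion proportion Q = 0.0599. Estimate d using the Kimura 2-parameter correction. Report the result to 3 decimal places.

Under the Kimura two-parameter model, d = −½ ln(1 − 2P − Q) − ¼ ln(1 − 2Q).
1 − 2P − Q = 0.3105, giving −½ ln(0.3105) = 0.584786.
1 − 2Q = 0.8802, giving −¼ ln(0.8802) = 0.031902.
d = 0.584786 + 0.031902 = 0.616688.

0.617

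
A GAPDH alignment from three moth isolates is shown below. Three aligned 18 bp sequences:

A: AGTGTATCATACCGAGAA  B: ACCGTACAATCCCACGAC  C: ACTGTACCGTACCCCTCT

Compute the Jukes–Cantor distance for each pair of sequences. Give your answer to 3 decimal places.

A–B: 8/18 sites differ → p ≈ 0.444444, d = −0.75 ln(1 − 0.592592) = 0.673455 ≈ 0.673.
A–C: 8/18 sites differ → p ≈ 0.444444, d = −0.75 ln(1 − 0.592592) = 0.673455 ≈ 0.673.
B–C: 8/18 sites differ → p ≈ 0.444444, d = −0.75 ln(1 − 0.592592) = 0.673455 ≈ 0.673.

d(A,B) = 0.673, d(A,C) = 0.673, d(B,C) = 0.673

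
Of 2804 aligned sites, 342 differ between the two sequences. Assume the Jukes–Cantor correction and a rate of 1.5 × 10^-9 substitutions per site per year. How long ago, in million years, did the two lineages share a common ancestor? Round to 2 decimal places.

p = 342/2804 ≈ 0.121969.
d = −(3/4) ln(1 − 4p/3) = −0.75 ln(1 − 0.162625) = −0.75 ln(0.837375)
  = −0.75 × (-0.177483) = 0.133112 substitutions/site.
Under a molecular clock d = 2μt, so t = d/(2μ) = 0.133112 / (2 × 1.5 × 10^-9) = 44.37 million years.

44.37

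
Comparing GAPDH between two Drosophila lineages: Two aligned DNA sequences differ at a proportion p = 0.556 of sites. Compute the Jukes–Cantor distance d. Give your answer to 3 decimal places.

1.014

d = −(3/4) ln(1 − 4p/3) = −0.75 ln(1 − 0.741333) = −0.75 ln(0.258667)
  = −0.75 × (-1.352214) = 1.014161 substitutions/site.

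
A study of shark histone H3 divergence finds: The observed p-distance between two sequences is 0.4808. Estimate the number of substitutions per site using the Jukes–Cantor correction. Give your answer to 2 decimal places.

d = −(3/4) ln(1 − 4p/3) = −0.75 ln(1 − 0.641067) = −0.75 ln(0.358933)
  = −0.75 × (-1.024620) = 0.768465 substitutions/site.

0.77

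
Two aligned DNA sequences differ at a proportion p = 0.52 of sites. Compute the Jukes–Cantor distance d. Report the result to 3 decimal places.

d = −(3/4) ln(1 − 4p/3) = −0.75 ln(1 − 0.693333) = −0.75 ln(0.306667)
  = −0.75 × (-1.181993) = 0.886495 substitutions/site.

0.886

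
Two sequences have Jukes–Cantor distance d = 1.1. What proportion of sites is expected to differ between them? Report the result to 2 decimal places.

0.58

p = (3/4)(1 − e^(−4d/3)) = 0.75 × (1 − e^(-1.466667)) = 0.75 × (1 − 0.230693) = 0.576980.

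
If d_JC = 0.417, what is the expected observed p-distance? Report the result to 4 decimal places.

0.3199

p = (3/4)(1 − e^(−4d/3)) = 0.75 × (1 − e^(-0.556)) = 0.75 × (1 − 0.573498) = 0.319877.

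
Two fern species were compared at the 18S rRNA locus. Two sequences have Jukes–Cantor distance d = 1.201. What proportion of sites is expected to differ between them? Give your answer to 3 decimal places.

p = (3/4)(1 − e^(−4d/3)) = 0.75 × (1 − e^(-1.601333)) = 0.75 × (1 − 0.201628) = 0.598779.

0.599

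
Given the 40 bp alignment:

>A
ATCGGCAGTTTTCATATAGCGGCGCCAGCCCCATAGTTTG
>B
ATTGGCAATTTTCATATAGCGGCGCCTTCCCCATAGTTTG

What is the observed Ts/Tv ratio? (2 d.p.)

Transitions are A↔G and C↔T; transversions are all other mismatches.
Transitions: 2. Transversions: 2.
R = 2/2 = 1.00.

1.00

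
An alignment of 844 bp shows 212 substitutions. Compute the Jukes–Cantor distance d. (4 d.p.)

0.3059

p = 212/844 ≈ 0.251185.
d = −(3/4) ln(1 − 4p/3) = −0.75 ln(1 − 0.334913) = −0.75 ln(0.665087)
  = −0.75 × (-0.407837) = 0.305878 substitutions/site.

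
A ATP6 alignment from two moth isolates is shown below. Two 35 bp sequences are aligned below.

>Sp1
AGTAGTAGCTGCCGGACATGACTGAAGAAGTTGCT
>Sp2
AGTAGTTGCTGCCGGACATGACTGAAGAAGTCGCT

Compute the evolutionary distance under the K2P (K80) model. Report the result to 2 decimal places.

0.06

Of 35 sites, 1 differences are transitions and 1 are transversions, so P = 1/35 ≈ 0.028571 and Q = 1/35 ≈ 0.028571.
Under the Kimura two-parameter model, d = −½ ln(1 − 2P − Q) − ¼ ln(1 − 2Q).
1 − 2P − Q = 0.914287, giving −½ ln(0.914287) = 0.044805.
1 − 2Q = 0.942858, giving −¼ ln(0.942858) = 0.014710.
d = 0.044805 + 0.014710 = 0.059515.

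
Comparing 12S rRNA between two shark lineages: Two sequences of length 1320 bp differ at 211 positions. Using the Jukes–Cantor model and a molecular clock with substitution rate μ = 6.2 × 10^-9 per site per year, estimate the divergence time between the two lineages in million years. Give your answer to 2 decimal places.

14.50

p = 211/1320 ≈ 0.159848.
d = −(3/4) ln(1 − 4p/3) = −0.75 ln(1 − 0.213131) = −0.75 ln(0.786869)
  = −0.75 × (-0.239693) = 0.179770 substitutions/site.
Under a molecular clock d = 2μt, so t = d/(2μ) = 0.179770 / (2 × 6.2 × 10^-9) = 14.50 million years.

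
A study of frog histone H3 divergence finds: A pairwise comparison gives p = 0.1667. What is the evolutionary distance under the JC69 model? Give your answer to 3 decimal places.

0.189

d = −(3/4) ln(1 − 4p/3) = −0.75 ln(1 − 0.222267) = −0.75 ln(0.777733)
  = −0.75 × (-0.251372) = 0.188529 substitutions/site.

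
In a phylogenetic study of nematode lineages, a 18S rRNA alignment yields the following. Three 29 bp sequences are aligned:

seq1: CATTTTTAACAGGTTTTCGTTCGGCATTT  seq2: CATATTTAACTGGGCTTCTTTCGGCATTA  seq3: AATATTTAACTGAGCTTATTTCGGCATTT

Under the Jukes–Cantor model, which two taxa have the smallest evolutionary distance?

seq1–seq2: 6/29 differ, p = 0.207, d = 0.242.
seq1–seq3: 8/29 differ, p = 0.276, d = 0.344.
seq2–seq3: 4/29 differ, p = 0.138, d = 0.152.
The smallest distance is between seq2 and seq3.

seq2 and seq3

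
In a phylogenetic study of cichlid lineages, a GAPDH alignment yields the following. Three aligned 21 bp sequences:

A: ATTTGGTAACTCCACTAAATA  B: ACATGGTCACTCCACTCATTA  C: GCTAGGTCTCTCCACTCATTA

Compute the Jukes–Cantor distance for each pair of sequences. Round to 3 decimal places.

d(A,B) = 0.286, d(A,C) = 0.441, d(B,C) = 0.220

A–B: 5/21 sites differ → p ≈ 0.238095, d = −0.75 ln(1 − 0.31746) = 0.286451 ≈ 0.286.
A–C: 7/21 sites differ → p ≈ 0.333333, d = −0.75 ln(1 − 0.444444) = 0.440839 ≈ 0.441.
B–C: 4/21 sites differ → p ≈ 0.190476, d = −0.75 ln(1 − 0.253968) = 0.219740 ≈ 0.220.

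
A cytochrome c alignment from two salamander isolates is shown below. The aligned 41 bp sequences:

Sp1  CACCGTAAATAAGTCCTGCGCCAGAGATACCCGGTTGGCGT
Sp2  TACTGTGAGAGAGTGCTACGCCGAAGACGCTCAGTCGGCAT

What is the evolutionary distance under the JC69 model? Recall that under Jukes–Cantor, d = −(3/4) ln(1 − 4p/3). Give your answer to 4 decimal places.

The sequences differ at 16 of 41 sites, so p = 16/41 ≈ 0.390244.
d = −(3/4) ln(1 − 4p/3) = −0.75 ln(1 − 0.520325) = −0.75 ln(0.479675)
  = −0.75 × (-0.734646) = 0.550985 substitutions/site.

0.5510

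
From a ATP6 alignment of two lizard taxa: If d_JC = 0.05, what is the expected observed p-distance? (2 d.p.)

p = (3/4)(1 − e^(−4d/3)) = 0.75 × (1 − e^(-0.066667)) = 0.75 × (1 − 0.935507) = 0.048370.

0.05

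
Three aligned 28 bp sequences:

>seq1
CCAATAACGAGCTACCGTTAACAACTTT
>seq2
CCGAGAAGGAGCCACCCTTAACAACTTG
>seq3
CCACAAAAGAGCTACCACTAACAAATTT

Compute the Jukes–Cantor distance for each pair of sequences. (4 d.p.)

d(seq1,seq2) = 0.2524, d(seq1,seq3) = 0.2524, d(seq2,seq3) = 0.4197

seq1–seq2: 6/28 sites differ → p ≈ 0.214286, d = −0.75 ln(1 − 0.285715) = 0.252355 ≈ 0.2524.
seq1–seq3: 6/28 sites differ → p ≈ 0.214286, d = −0.75 ln(1 − 0.285715) = 0.252355 ≈ 0.2524.
seq2–seq3: 9/28 sites differ → p ≈ 0.321429, d = −0.75 ln(1 − 0.428572) = 0.419713 ≈ 0.4197.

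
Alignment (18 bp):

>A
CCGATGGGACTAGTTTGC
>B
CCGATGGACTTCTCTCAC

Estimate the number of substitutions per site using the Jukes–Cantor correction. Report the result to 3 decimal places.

0.673

The sequences differ at 8 of 18 sites (8, 9, 10, 12, 13, 14, 16, 17), so p = 8/18 ≈ 0.444444.
d = −(3/4) ln(1 − 4p/3) = −0.75 ln(1 − 0.592592) = −0.75 ln(0.407408)
  = −0.75 × (-0.897940) = 0.673455 substitutions/site.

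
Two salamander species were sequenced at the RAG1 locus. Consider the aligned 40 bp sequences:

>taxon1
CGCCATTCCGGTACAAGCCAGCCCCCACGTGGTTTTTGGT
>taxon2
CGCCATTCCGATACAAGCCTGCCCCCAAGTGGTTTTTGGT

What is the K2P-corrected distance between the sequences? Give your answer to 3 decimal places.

0.079

Of 40 sites, 1 differences are transitions and 2 are transversions, so P = 1/40 = 0.025 and Q = 2/40 = 0.05.
Under the Kimura two-parameter model, d = −½ ln(1 − 2P − Q) − ¼ ln(1 − 2Q).
1 − 2P − Q = 0.9, giving −½ ln(0.9) = 0.052680.
1 − 2Q = 0.9, giving −¼ ln(0.9) = 0.026340.
d = 0.052680 + 0.026340 = 0.079020.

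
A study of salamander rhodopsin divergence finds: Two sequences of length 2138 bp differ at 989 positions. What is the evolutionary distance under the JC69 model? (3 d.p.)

0.719

p = 989/2138 ≈ 0.462582.
d = −(3/4) ln(1 − 4p/3) = −0.75 ln(1 − 0.616776) = −0.75 ln(0.383224)
  = −0.75 × (-0.959136) = 0.719352 substitutions/site.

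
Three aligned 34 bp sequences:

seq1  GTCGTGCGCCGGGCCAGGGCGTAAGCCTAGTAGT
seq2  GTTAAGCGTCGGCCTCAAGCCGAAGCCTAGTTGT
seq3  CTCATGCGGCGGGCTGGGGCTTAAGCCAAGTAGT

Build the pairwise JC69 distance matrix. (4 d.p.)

d(seq1,seq2) = 0.4770, d(seq1,seq3) = 0.2407, d(seq2,seq3) = 0.4770

seq1–seq2: 12/34 sites differ → p ≈ 0.352941, d = −0.75 ln(1 − 0.470588) = 0.476991 ≈ 0.4770.
seq1–seq3: 7/34 sites differ → p ≈ 0.205882, d = −0.75 ln(1 − 0.274509) = 0.240680 ≈ 0.2407.
seq2–seq3: 12/34 sites differ → p ≈ 0.352941, d = −0.75 ln(1 − 0.470588) = 0.476991 ≈ 0.4770.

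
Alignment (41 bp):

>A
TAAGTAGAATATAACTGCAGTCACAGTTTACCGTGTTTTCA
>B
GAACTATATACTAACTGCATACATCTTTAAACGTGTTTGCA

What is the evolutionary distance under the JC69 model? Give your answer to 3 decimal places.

The sequences differ at 14 of 41 sites, so p = 14/41 ≈ 0.341463.
d = −(3/4) ln(1 − 4p/3) = −0.75 ln(1 − 0.455284) = −0.75 ln(0.544716)
  = −0.75 × (-0.607491) = 0.455618 substitutions/site.

0.456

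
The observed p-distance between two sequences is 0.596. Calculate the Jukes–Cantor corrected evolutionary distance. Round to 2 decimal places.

d = −(3/4) ln(1 − 4p/3) = −0.75 ln(1 − 0.794667) = −0.75 ln(0.205333)
  = −0.75 × (-1.583122) = 1.187342 substitutions/site.

1.19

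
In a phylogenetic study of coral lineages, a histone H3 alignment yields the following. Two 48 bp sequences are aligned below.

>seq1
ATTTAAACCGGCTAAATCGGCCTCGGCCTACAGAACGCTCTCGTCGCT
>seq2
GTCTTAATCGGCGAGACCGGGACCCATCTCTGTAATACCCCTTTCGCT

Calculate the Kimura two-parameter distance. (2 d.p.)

Of 48 sites, 15 differences are transitions and 8 are transversions, so P = 15/48 = 0.3125 and Q = 8/48 ≈ 0.166667.
Under the Kimura two-parameter model, d = −½ ln(1 − 2P − Q) − ¼ ln(1 − 2Q).
1 − 2P − Q = 0.208333, giving −½ ln(0.208333) = 0.784309.
1 − 2Q = 0.666666, giving −¼ ln(0.666666) = 0.101367.
d = 0.784309 + 0.101367 = 0.885676.

0.89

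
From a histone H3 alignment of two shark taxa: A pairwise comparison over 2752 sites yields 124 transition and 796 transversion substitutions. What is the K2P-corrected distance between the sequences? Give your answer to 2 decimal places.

P = 124/2752 ≈ 0.045058 and Q = 796/2752 ≈ 0.289244.
Under the Kimura two-parameter model, d = −½ ln(1 − 2P − Q) − ¼ ln(1 − 2Q).
1 − 2P − Q = 0.62064, giving −½ ln(0.62064) = 0.238502.
1 − 2Q = 0.421512, giving −¼ ln(0.421512) = 0.215977.
d = 0.238502 + 0.215977 = 0.454479.

0.45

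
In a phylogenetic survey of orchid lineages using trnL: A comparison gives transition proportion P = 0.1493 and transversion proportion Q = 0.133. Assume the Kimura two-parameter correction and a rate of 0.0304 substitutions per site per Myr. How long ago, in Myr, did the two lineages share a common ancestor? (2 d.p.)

5.92

Under the Kimura two-parameter model, d = −½ ln(1 − 2P − Q) − ¼ ln(1 − 2Q).
1 − 2P − Q = 0.5684, giving −½ ln(0.5684) = 0.282465.
1 − 2Q = 0.734, giving −¼ ln(0.734) = 0.077312.
d = 0.282465 + 0.077312 = 0.359777.
Under a molecular clock d = 2μt, so t = d/(2μ) = 0.359777 / (2 × 0.0304) = 5.92 Myr.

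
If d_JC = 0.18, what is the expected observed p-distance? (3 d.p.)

p = (3/4)(1 − e^(−4d/3)) = 0.75 × (1 − e^(-0.24)) = 0.75 × (1 − 0.786628) = 0.160029.

0.160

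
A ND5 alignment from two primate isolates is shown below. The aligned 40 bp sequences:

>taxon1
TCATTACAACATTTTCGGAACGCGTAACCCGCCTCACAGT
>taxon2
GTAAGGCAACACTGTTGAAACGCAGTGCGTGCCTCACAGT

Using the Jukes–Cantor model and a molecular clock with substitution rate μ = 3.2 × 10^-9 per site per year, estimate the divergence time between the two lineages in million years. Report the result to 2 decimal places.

81.23

The sequences differ at 15 of 40 sites, so p = 15/40 = 0.375.
d = −(3/4) ln(1 − 4p/3) = −0.75 ln(1 − 0.5) = −0.75 ln(0.5)
  = −0.75 × (-0.693147) = 0.519860 substitutions/site.
Under a molecular clock d = 2μt, so t = d/(2μ) = 0.519860 / (2 × 3.2 × 10^-9) = 81.23 million years.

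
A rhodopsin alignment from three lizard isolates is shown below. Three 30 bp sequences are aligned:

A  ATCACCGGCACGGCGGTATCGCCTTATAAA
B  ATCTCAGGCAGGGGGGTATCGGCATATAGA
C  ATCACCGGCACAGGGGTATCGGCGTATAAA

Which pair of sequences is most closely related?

A–B: 7/30 differ, p = 0.233, d = 0.280.
A–C: 4/30 differ, p = 0.133, d = 0.147.
B–C: 6/30 differ, p = 0.200, d = 0.233.
The smallest distance is between A and C.

A and C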